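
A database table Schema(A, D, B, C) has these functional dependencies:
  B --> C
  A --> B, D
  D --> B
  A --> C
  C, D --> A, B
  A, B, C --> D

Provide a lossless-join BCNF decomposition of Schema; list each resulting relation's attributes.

Candidate keys of the original relation: {A}, {D}.
{A, B, C, D}: {B} determines {B, C} here but is not a superkey — split on B --> C, giving {B, C} and {A, B, D}.
{B, C} is in BCNF.
{A, B, D} is in BCNF.

{A, B, D}; {B, C}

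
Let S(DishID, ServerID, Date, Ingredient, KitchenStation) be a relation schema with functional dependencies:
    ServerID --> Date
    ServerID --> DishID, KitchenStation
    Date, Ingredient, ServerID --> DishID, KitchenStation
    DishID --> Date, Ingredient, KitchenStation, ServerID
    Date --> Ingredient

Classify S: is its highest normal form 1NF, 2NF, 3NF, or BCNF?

Candidate keys: {DishID}, {ServerID}. Prime attributes: {DishID, ServerID}.
For Date --> Ingredient we have {Date}⁺ = {Date, Ingredient}; {Date} is not a superkey, so BCNF fails.
Date --> Ingredient has non-prime {Ingredient} on the right and a non-superkey on the left, so 3NF fails.
With only single-attribute keys there can be no partial dependency, so 2NF holds.

2NF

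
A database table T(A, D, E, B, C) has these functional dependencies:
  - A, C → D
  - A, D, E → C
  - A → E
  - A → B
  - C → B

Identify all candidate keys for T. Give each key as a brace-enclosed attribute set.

No FD produces {A}, so it must be in every candidate key.
Closure of {A, C} is {A, B, C, D, E}, the whole schema; {A, C} is a candidate key.
Closure of {A, D} is {A, B, C, D, E}, the whole schema; {A, D} is a candidate key.
Any other superkey properly contains one of these, so there are no further candidate keys.

{A, C}, {A, D}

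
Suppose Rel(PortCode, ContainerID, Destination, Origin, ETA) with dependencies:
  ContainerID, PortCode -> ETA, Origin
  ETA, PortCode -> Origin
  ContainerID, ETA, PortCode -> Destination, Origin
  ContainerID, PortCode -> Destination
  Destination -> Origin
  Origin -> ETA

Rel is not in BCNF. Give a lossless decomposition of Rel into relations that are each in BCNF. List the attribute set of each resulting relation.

Candidate key of the original relation: {ContainerID, PortCode}.
Within {ContainerID, Destination, ETA, Origin, PortCode}: {ETA, PortCode}⁺ ∩ {ContainerID, Destination, ETA, Origin, PortCode} = {ETA, Origin, PortCode}, not the whole set, so ETA, PortCode -> Origin violates BCNF; decompose into {ETA, Origin, PortCode} and {ContainerID, Destination, ETA, PortCode}.
Within {ETA, Origin, PortCode}: {Origin}⁺ ∩ {ETA, Origin, PortCode} = {ETA, Origin}, not the whole set, so Origin -> ETA violates BCNF; decompose into {ETA, Origin} and {Origin, PortCode}.
{ETA, Origin}: every determinant is a superkey — BCNF.
{Origin, PortCode}: every determinant is a superkey — BCNF.
Within {ContainerID, Destination, ETA, PortCode}: {Destination}⁺ ∩ {ContainerID, Destination, ETA, PortCode} = {Destination, ETA}, not the whole set, so Destination -> ETA violates BCNF; decompose into {Destination, ETA} and {ContainerID, Destination, PortCode}.
{Destination, ETA}: every determinant is a superkey — BCNF.
{ContainerID, Destination, PortCode}: every determinant is a superkey — BCNF.

{ContainerID, Destination, PortCode}; {Destination, ETA}; {ETA, Origin}; {Origin, PortCode}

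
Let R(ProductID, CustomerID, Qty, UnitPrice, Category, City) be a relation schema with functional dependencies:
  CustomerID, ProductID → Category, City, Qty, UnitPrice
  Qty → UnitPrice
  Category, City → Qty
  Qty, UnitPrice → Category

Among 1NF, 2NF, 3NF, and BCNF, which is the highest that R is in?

Candidate key: {CustomerID, ProductID}. Prime attributes: {CustomerID, ProductID}.
For Qty → UnitPrice we have {Qty}⁺ = {Category, Qty, UnitPrice}; {Qty} is not a superkey, so BCNF fails.
Because {UnitPrice} is non-prime and the left side of Qty → UnitPrice is not a superkey, the relation is not in 3NF.
No non-prime attribute depends on a proper subset of any candidate key, so 2NF holds.

2NF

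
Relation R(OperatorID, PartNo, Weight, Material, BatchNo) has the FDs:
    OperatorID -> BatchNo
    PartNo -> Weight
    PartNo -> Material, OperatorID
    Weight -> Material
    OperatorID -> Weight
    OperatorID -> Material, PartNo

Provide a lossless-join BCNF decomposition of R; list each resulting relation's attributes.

Candidate keys of the original relation: {OperatorID}, {PartNo}.
In {BatchNo, Material, OperatorID, PartNo, Weight}, {Weight} is not a superkey ({Weight}⁺ restricted to this set is {Material, Weight}), so split on Weight -> Material into {Material, Weight} and {BatchNo, OperatorID, PartNo, Weight}.
{Material, Weight} is in BCNF.
{BatchNo, OperatorID, PartNo, Weight} is in BCNF.

{BatchNo, OperatorID, PartNo, Weight}; {Material, Weight}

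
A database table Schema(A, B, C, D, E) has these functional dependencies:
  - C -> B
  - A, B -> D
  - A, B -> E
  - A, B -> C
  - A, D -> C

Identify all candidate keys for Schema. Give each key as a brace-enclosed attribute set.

Attributes never on any right-hand side: {A} — every candidate key must contain it.
{A, B} is a candidate key since {A, B}⁺ = {A, B, C, D, E} covers every attribute.
{A, C} is a candidate key since {A, C}⁺ = {A, B, C, D, E} covers every attribute.
{A, D} is a candidate key since {A, D}⁺ = {A, B, C, D, E} covers every attribute.
Any other superkey properly contains one of these, so there are no further candidate keys.

{A, B}, {A, C}, {A, D}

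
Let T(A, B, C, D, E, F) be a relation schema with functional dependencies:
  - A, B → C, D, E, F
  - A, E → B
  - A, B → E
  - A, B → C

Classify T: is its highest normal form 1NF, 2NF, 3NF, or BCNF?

BCNF

Candidate keys: {A, B}, {A, E}. Prime attributes: {A, B, E}.
Every FD has a superkey on the left, so the relation is in BCNF.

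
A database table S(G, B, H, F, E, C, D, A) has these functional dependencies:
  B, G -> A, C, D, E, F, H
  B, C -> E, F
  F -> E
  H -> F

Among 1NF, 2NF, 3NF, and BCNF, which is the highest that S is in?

Candidate key: {B, G}. Prime attributes: {B, G}.
B, C -> E, F breaks BCNF: {B, C}⁺ = {B, C, E, F}, so {B, C} is not a superkey.
B, C -> E, F has non-prime {E, F} on the right and a non-superkey on the left, so 3NF fails.
Checking every proper subset of each key, none determines a non-prime attribute — 2NF is satisfied.

2NF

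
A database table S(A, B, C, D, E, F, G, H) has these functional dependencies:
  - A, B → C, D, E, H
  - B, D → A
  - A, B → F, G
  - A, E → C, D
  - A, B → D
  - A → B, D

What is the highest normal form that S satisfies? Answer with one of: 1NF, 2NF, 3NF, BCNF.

Candidate keys: {A}, {B, D}. Prime attributes: {A, B, D}.
Each dependency's left side is a superkey — BCNF holds.

BCNF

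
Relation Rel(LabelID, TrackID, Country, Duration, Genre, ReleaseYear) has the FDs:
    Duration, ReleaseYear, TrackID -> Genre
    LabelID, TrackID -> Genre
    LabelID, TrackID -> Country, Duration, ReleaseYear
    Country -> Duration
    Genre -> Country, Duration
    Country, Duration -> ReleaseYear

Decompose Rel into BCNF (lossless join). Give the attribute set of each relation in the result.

{Country, Duration, ReleaseYear}; {Country, Genre}; {Duration, LabelID, ReleaseYear, TrackID}; {Genre, TrackID}

Candidate key of the original relation: {LabelID, TrackID}.
{Country, Duration, Genre, LabelID, ReleaseYear, TrackID}: {Duration, ReleaseYear, TrackID} determines {Country, Duration, Genre, ReleaseYear, TrackID} here but is not a superkey — split on Duration, ReleaseYear, TrackID -> Country, Genre, giving {Country, Duration, Genre, ReleaseYear, TrackID} and {Duration, LabelID, ReleaseYear, TrackID}.
{Country, Duration, Genre, ReleaseYear, TrackID}: {Country} determines {Country, Duration, ReleaseYear} here but is not a superkey — split on Country -> Duration, ReleaseYear, giving {Country, Duration, ReleaseYear} and {Country, Genre, TrackID}.
{Country, Duration, ReleaseYear}: every determinant is a superkey — BCNF.
{Country, Genre, TrackID}: {Genre} determines {Country, Genre} here but is not a superkey — split on Genre -> Country, giving {Country, Genre} and {Genre, TrackID}.
{Country, Genre}: every determinant is a superkey — BCNF.
{Genre, TrackID}: every determinant is a superkey — BCNF.
{Duration, LabelID, ReleaseYear, TrackID}: every determinant is a superkey — BCNF.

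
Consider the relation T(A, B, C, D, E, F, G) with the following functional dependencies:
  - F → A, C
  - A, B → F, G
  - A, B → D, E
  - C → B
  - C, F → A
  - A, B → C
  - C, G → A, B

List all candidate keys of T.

{F}⁺ = {A, B, C, D, E, F, G}, which is every attribute, so {F} is a candidate key.
{A, B}⁺ = {A, B, C, D, E, F, G}, which is every attribute, so {A, B} is a candidate key.
{A, C}⁺ = {A, B, C, D, E, F, G}, which is every attribute, so {A, C} is a candidate key.
{C, G}⁺ = {A, B, C, D, E, F, G}, which is every attribute, so {C, G} is a candidate key.
These are minimal and exhaustive — every other superkey contains one of them.

{A, B}, {A, C}, {C, G}, {F}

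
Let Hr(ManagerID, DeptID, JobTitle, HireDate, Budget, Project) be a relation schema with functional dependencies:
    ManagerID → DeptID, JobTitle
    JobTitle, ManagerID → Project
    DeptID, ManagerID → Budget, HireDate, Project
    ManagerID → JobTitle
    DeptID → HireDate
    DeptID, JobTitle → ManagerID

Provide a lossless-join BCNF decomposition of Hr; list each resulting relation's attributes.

Candidate keys of the original relation: {DeptID, JobTitle}, {ManagerID}.
{Budget, DeptID, HireDate, JobTitle, ManagerID, Project}: {DeptID} determines {DeptID, HireDate} here but is not a superkey — split on DeptID → HireDate, giving {DeptID, HireDate} and {Budget, DeptID, JobTitle, ManagerID, Project}.
{DeptID, HireDate} has no BCNF violation.
{Budget, DeptID, JobTitle, ManagerID, Project} has no BCNF violation.

{Budget, DeptID, JobTitle, ManagerID, Project}; {DeptID, HireDate}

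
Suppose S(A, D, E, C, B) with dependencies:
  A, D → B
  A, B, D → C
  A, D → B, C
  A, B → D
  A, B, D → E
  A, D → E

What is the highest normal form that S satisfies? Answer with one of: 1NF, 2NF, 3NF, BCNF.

BCNF

Candidate keys: {A, B}, {A, D}. Prime attributes: {A, B, D}.
Every FD has a superkey on the left, so the relation is in BCNF.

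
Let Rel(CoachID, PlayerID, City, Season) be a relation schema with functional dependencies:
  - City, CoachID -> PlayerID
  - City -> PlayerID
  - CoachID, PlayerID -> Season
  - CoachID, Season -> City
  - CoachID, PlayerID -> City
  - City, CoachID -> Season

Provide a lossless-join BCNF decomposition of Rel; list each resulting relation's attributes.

Candidate keys of the original relation: {City, CoachID}, {CoachID, PlayerID}, {CoachID, Season}.
In {City, CoachID, PlayerID, Season}, {City} is not a superkey ({City}⁺ restricted to this set is {City, PlayerID}), so split on City -> PlayerID into {City, PlayerID} and {City, CoachID, Season}.
{City, PlayerID} is in BCNF.
{City, CoachID, Season} is in BCNF.

{City, CoachID, Season}; {City, PlayerID}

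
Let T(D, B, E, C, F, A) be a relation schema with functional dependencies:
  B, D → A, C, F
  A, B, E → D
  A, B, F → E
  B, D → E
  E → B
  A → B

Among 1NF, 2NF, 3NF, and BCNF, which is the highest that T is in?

3NF

Candidate keys: {A, D}, {A, E}, {A, F}, {B, D}, {D, E}. Prime attributes: {A, B, D, E, F}.
For E → B we have {E}⁺ = {B, E}; {E} is not a superkey, so BCNF fails.
Since {B} ⊆ prime attributes and every other non-superkey FD also has a prime right side, the schema is in 3NF.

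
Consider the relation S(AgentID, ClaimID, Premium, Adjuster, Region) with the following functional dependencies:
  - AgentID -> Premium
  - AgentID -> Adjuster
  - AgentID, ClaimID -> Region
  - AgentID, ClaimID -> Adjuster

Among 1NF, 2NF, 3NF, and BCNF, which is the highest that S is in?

1NF

Candidate key: {AgentID, ClaimID}. Prime attributes: {AgentID, ClaimID}.
AgentID -> Premium: {AgentID}⁺ = {Adjuster, AgentID, Premium}, which is not all of the attributes, so the left side is not a superkey — BCNF is violated.
Because {Premium} is non-prime and the left side of AgentID -> Premium is not a superkey, the relation is not in 3NF.
{AgentID} is a proper subset of the key {AgentID, ClaimID}, and {AgentID}⁺ contains the non-prime attributes {Adjuster, Premium} — a partial dependency, so 2NF is violated.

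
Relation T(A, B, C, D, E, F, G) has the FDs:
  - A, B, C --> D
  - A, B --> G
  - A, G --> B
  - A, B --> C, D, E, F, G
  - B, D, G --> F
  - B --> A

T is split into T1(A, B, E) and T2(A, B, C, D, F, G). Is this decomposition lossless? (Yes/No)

The shared attributes are {A, B} and {A, B}⁺ = {A, B, C, D, E, F, G}.
Since T1 ⊆ {A, B, C, D, E, F, G}, the intersection is a superkey of T1; the decomposition is lossless.

Yes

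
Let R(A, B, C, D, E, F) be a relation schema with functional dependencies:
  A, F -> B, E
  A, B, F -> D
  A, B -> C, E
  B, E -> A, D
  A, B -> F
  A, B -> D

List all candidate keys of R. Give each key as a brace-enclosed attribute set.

Closure of {A, B} is {A, B, C, D, E, F}, the whole schema; {A, B} is a candidate key.
Closure of {A, F} is {A, B, C, D, E, F}, the whole schema; {A, F} is a candidate key.
Closure of {B, E} is {A, B, C, D, E, F}, the whole schema; {B, E} is a candidate key.
Any other superkey properly contains one of these, so there are no further candidate keys.

{A, B}, {A, F}, {B, E}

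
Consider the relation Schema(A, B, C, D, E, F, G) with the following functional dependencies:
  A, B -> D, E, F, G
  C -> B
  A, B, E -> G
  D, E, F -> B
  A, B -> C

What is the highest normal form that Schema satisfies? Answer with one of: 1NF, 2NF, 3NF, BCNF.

Candidate keys: {A, B}, {A, C}, {A, D, E, F}. Prime attributes: {A, B, C, D, E, F}.
C -> B: {C}⁺ = {B, C}, which is not all of the attributes, so the left side is not a superkey — BCNF is violated.
But every attribute on its right side ({B}) is prime, and the same holds for every other non-superkey FD, so 3NF still holds.

3NF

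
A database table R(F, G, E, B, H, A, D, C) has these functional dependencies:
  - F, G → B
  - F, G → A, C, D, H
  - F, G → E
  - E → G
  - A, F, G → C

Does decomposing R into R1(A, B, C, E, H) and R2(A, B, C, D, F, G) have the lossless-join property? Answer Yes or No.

R1 ∩ R2 = {A, B, C}; its closure under F is {A, B, C}.
Neither R1 nor R2 is contained in that closure, so the decomposition is lossy.

No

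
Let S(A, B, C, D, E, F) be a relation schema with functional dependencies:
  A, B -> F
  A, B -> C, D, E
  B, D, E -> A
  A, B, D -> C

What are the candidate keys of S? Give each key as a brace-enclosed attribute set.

No FD produces {B}, so it must be in every candidate key.
{A, B}⁺ = {A, B, C, D, E, F}, which is every attribute, so {A, B} is a candidate key.
{B, D, E}⁺ = {A, B, C, D, E, F}, which is every attribute, so {B, D, E} is a candidate key.
No proper subset of any of these is a key, and no other minimal superkey exists.

{A, B}, {B, D, E}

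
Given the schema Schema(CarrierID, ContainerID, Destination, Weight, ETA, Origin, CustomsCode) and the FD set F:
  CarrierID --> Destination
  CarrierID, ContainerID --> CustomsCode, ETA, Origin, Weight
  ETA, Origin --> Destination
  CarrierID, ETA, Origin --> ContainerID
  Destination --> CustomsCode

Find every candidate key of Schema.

{CarrierID} never appears on the right of any FD, so every key must include it.
{CarrierID, ContainerID} is a candidate key since {CarrierID, ContainerID}⁺ = {CarrierID, ContainerID, CustomsCode, Destination, ETA, Origin, Weight} covers every attribute.
{CarrierID, ETA, Origin} is a candidate key since {CarrierID, ETA, Origin}⁺ = {CarrierID, ContainerID, CustomsCode, Destination, ETA, Origin, Weight} covers every attribute.
No proper subset of any of these is a key, and no other minimal superkey exists.

{CarrierID, ContainerID}, {CarrierID, ETA, Origin}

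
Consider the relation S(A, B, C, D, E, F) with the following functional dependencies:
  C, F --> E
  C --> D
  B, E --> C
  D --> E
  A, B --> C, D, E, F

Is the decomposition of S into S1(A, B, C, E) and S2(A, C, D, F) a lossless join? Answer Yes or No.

Common attributes: {A, C}; their closure is {A, C, D, E}.
The closure covers neither S1 nor S2 entirely; the join is not lossless.

No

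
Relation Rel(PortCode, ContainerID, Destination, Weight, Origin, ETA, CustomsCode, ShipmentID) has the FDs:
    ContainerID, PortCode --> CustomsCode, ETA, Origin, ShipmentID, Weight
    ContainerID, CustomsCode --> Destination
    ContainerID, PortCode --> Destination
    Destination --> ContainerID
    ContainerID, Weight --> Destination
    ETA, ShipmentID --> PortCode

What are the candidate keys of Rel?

{ContainerID, ETA, ShipmentID}, {ContainerID, PortCode}, {Destination, ETA, ShipmentID}, {Destination, PortCode}

{ContainerID, PortCode}⁺ = {ContainerID, CustomsCode, Destination, ETA, Origin, PortCode, ShipmentID, Weight}, which is every attribute, so {ContainerID, PortCode} is a candidate key.
{Destination, PortCode}⁺ = {ContainerID, CustomsCode, Destination, ETA, Origin, PortCode, ShipmentID, Weight}, which is every attribute, so {Destination, PortCode} is a candidate key.
{ContainerID, ETA, ShipmentID}⁺ = {ContainerID, CustomsCode, Destination, ETA, Origin, PortCode, ShipmentID, Weight}, which is every attribute, so {ContainerID, ETA, ShipmentID} is a candidate key.
{Destination, ETA, ShipmentID}⁺ = {ContainerID, CustomsCode, Destination, ETA, Origin, PortCode, ShipmentID, Weight}, which is every attribute, so {Destination, ETA, ShipmentID} is a candidate key.
No proper subset of any of these is a key, and no other minimal superkey exists.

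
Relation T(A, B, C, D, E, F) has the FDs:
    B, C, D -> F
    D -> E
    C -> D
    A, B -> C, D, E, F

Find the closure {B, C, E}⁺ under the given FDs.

{B, C, D, E, F}

Start with {B, C, E}.
C -> D applies; add {D} → now {B, C, D, E}.
B, C, D -> F applies; add {F} → now {B, C, D, E, F}.
No further FD applies.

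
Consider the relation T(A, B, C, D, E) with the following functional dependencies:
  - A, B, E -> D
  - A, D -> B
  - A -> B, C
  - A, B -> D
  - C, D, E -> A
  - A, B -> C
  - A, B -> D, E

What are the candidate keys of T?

{A}, {C, D, E}

{A}⁺ = {A, B, C, D, E}, which is every attribute, so {A} is a candidate key.
{C, D, E}⁺ = {A, B, C, D, E}, which is every attribute, so {C, D, E} is a candidate key.
No proper subset of any of these is a key, and no other minimal superkey exists.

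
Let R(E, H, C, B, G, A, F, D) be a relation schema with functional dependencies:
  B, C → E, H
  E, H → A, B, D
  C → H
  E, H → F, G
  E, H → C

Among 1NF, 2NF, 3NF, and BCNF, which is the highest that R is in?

Candidate keys: {B, C}, {C, E}, {E, H}. Prime attributes: {B, C, E, H}.
C → H: {C}⁺ = {C, H}, which is not all of the attributes, so the left side is not a superkey — BCNF is violated.
But every attribute on its right side ({H}) is prime, and the same holds for every other non-superkey FD, so 3NF still holds.

3NF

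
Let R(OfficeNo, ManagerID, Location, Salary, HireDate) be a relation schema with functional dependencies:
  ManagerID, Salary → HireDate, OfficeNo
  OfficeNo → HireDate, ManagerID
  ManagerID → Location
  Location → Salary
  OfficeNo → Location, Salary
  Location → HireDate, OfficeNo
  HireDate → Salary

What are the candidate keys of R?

{Location}⁺ = {HireDate, Location, ManagerID, OfficeNo, Salary} — all of the relation — so {Location} is a candidate key.
{ManagerID}⁺ = {HireDate, Location, ManagerID, OfficeNo, Salary} — all of the relation — so {ManagerID} is a candidate key.
{OfficeNo}⁺ = {HireDate, Location, ManagerID, OfficeNo, Salary} — all of the relation — so {OfficeNo} is a candidate key.
Any other superkey properly contains one of these, so there are no further candidate keys.

{Location}, {ManagerID}, {OfficeNo}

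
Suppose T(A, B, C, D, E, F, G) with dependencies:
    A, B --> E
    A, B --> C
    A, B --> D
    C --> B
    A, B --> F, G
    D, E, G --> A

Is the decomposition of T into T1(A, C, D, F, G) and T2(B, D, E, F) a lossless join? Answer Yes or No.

Common attributes: {D, F}; their closure is {D, F}.
The closure covers neither T1 nor T2 entirely; the join is not lossless.

No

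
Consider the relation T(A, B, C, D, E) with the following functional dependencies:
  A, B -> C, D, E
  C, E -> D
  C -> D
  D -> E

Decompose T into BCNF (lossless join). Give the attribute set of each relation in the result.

{A, B, C}; {C, D}; {C, E}; {D, E}

Candidate key of the original relation: {A, B}.
Within {A, B, C, D, E}: {C, E}⁺ ∩ {A, B, C, D, E} = {C, D, E}, not the whole set, so C, E -> D violates BCNF; decompose into {C, D, E} and {A, B, C, E}.
Within {C, D, E}: {D}⁺ ∩ {C, D, E} = {D, E}, not the whole set, so D -> E violates BCNF; decompose into {D, E} and {C, D}.
{D, E} is in BCNF.
{C, D} is in BCNF.
Within {A, B, C, E}: {C}⁺ ∩ {A, B, C, E} = {C, E}, not the whole set, so C -> E violates BCNF; decompose into {C, E} and {A, B, C}.
{C, E} is in BCNF.
{A, B, C} is in BCNF.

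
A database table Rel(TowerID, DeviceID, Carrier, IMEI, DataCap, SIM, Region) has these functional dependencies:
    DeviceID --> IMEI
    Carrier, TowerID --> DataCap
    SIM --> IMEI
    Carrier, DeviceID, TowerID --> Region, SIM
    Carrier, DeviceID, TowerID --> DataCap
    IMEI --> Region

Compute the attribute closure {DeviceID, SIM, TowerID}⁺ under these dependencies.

Start with {DeviceID, SIM, TowerID}.
DeviceID --> IMEI applies; add {IMEI} → now {DeviceID, IMEI, SIM, TowerID}.
IMEI --> Region applies; add {Region} → now {DeviceID, IMEI, Region, SIM, TowerID}.
No further FD applies.

{DeviceID, IMEI, Region, SIM, TowerID}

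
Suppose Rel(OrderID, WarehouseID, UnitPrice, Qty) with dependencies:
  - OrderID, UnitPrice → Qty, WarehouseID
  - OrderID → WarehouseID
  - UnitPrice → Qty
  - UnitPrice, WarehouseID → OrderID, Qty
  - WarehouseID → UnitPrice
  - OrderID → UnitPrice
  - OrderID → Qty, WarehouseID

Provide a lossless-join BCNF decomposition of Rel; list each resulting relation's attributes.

{OrderID, UnitPrice, WarehouseID}; {Qty, UnitPrice}

Candidate keys of the original relation: {OrderID}, {WarehouseID}.
{OrderID, Qty, UnitPrice, WarehouseID}: {UnitPrice} determines {Qty, UnitPrice} here but is not a superkey — split on UnitPrice → Qty, giving {Qty, UnitPrice} and {OrderID, UnitPrice, WarehouseID}.
{Qty, UnitPrice}: every determinant is a superkey — BCNF.
{OrderID, UnitPrice, WarehouseID}: every determinant is a superkey — BCNF.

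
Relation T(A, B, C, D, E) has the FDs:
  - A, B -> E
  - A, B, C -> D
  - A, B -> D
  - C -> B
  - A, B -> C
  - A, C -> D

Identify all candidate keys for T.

{A, B}, {A, C}

{A} never appears on the right of any FD, so every key must include it.
{A, B} is a candidate key since {A, B}⁺ = {A, B, C, D, E} covers every attribute.
{A, C} is a candidate key since {A, C}⁺ = {A, B, C, D, E} covers every attribute.
These are minimal and exhaustive — every other superkey contains one of them.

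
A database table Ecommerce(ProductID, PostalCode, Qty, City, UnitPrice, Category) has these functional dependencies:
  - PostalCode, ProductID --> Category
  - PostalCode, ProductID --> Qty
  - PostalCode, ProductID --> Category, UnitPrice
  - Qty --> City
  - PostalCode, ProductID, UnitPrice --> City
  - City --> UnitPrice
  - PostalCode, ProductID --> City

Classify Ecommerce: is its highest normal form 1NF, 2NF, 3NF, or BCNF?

Candidate key: {PostalCode, ProductID}. Prime attributes: {PostalCode, ProductID}.
For Qty --> City we have {Qty}⁺ = {City, Qty, UnitPrice}; {Qty} is not a superkey, so BCNF fails.
Qty --> City has non-prime {City} on the right and a non-superkey on the left, so 3NF fails.
No non-prime attribute depends on a proper subset of any candidate key, so 2NF holds.

2NF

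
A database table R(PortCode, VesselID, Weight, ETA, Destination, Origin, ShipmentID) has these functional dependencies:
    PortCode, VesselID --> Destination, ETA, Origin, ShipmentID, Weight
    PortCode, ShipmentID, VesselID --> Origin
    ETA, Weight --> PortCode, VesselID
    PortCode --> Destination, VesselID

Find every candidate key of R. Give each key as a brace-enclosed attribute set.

{PortCode}⁺ = {Destination, ETA, Origin, PortCode, ShipmentID, VesselID, Weight}, which is every attribute, so {PortCode} is a candidate key.
{ETA, Weight}⁺ = {Destination, ETA, Origin, PortCode, ShipmentID, VesselID, Weight}, which is every attribute, so {ETA, Weight} is a candidate key.
No proper subset of any of these is a key, and no other minimal superkey exists.

{ETA, Weight}, {PortCode}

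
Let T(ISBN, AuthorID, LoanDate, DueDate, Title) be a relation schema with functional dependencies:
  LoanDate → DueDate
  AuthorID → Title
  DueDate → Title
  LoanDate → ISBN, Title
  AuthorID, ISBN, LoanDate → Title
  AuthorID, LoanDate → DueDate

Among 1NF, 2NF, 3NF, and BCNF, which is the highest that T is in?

1NF

Candidate key: {AuthorID, LoanDate}. Prime attributes: {AuthorID, LoanDate}.
For LoanDate → DueDate we have {LoanDate}⁺ = {DueDate, ISBN, LoanDate, Title}; {LoanDate} is not a superkey, so BCNF fails.
Because {DueDate} is non-prime and the left side of LoanDate → DueDate is not a superkey, the relation is not in 3NF.
Since {AuthorID} ⊂ {AuthorID, LoanDate} and {AuthorID}⁺ ⊇ {Title} with {Title} non-prime, there is a partial dependency; 2NF fails.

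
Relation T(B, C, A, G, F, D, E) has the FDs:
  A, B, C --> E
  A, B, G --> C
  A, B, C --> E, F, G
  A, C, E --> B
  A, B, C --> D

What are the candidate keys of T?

{A, B, C}, {A, B, G}, {A, C, E}

Attributes never on any right-hand side: {A} — every candidate key must contain it.
{A, B, C}⁺ = {A, B, C, D, E, F, G}, which is every attribute, so {A, B, C} is a candidate key.
{A, B, G}⁺ = {A, B, C, D, E, F, G}, which is every attribute, so {A, B, G} is a candidate key.
{A, C, E}⁺ = {A, B, C, D, E, F, G}, which is every attribute, so {A, C, E} is a candidate key.
No proper subset of any of these is a key, and no other minimal superkey exists.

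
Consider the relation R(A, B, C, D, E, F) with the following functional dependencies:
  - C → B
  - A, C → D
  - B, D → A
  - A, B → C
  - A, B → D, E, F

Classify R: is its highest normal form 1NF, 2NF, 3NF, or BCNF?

3NF

Candidate keys: {A, B}, {A, C}, {B, D}, {C, D}. Prime attributes: {A, B, C, D}.
C → B breaks BCNF: {C}⁺ = {B, C}, so {C} is not a superkey.
But every attribute on its right side ({B}) is prime, and the same holds for every other non-superkey FD, so 3NF still holds.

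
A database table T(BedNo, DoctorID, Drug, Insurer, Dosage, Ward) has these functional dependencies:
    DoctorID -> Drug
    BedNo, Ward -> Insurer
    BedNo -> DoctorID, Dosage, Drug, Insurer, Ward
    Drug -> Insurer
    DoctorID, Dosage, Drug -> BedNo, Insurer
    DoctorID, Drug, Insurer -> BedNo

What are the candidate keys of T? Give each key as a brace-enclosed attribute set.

{BedNo}⁺ = {BedNo, DoctorID, Dosage, Drug, Insurer, Ward}, which is every attribute, so {BedNo} is a candidate key.
{DoctorID}⁺ = {BedNo, DoctorID, Dosage, Drug, Insurer, Ward}, which is every attribute, so {DoctorID} is a candidate key.
No proper subset of any of these is a key, and no other minimal superkey exists.

{BedNo}, {DoctorID}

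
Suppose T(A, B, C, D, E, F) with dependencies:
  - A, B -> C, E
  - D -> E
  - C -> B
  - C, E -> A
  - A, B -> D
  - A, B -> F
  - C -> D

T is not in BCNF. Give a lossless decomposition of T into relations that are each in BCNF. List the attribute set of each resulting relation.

Candidate keys of the original relation: {A, B}, {C}.
In {A, B, C, D, E, F}, {D} is not a superkey ({D}⁺ restricted to this set is {D, E}), so split on D -> E into {D, E} and {A, B, C, D, F}.
{D, E}: every determinant is a superkey — BCNF.
{A, B, C, D, F}: every determinant is a superkey — BCNF.

{A, B, C, D, F}; {D, E}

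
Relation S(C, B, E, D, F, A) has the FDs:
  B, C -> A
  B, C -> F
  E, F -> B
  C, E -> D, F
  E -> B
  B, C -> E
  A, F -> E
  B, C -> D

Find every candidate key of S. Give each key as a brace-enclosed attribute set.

Attributes never on any right-hand side: {C} — every candidate key must contain it.
Closure of {B, C} is {A, B, C, D, E, F}, the whole schema; {B, C} is a candidate key.
Closure of {C, E} is {A, B, C, D, E, F}, the whole schema; {C, E} is a candidate key.
Closure of {A, C, F} is {A, B, C, D, E, F}, the whole schema; {A, C, F} is a candidate key.
No proper subset of any of these is a key, and no other minimal superkey exists.

{A, C, F}, {B, C}, {C, E}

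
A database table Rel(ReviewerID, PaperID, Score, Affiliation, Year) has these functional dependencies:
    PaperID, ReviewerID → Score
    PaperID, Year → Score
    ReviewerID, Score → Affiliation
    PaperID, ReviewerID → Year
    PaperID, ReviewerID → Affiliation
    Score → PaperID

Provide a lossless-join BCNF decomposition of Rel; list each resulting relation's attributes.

Candidate keys of the original relation: {PaperID, ReviewerID}, {ReviewerID, Score}.
{Affiliation, PaperID, ReviewerID, Score, Year}: {PaperID, Year} determines {PaperID, Score, Year} here but is not a superkey — split on PaperID, Year → Score, giving {PaperID, Score, Year} and {Affiliation, PaperID, ReviewerID, Year}.
{PaperID, Score, Year}: {Score} determines {PaperID, Score} here but is not a superkey — split on Score → PaperID, giving {PaperID, Score} and {Score, Year}.
{PaperID, Score} has no BCNF violation.
{Score, Year} has no BCNF violation.
{Affiliation, PaperID, ReviewerID, Year} has no BCNF violation.

{Affiliation, PaperID, ReviewerID, Year}; {PaperID, Score}; {Score, Year}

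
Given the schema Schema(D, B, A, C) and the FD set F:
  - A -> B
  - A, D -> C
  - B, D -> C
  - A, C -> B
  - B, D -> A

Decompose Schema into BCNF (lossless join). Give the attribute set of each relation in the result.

Candidate keys of the original relation: {A, D}, {B, D}.
{A, B, C, D}: {A} determines {A, B} here but is not a superkey — split on A -> B, giving {A, B} and {A, C, D}.
{A, B} has no BCNF violation.
{A, C, D} has no BCNF violation.

{A, B}; {A, C, D}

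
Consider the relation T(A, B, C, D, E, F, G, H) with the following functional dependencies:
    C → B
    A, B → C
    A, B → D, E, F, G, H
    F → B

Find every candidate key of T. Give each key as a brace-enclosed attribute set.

Attributes never on any right-hand side: {A} — every candidate key must contain it.
Closure of {A, B} is {A, B, C, D, E, F, G, H}, the whole schema; {A, B} is a candidate key.
Closure of {A, C} is {A, B, C, D, E, F, G, H}, the whole schema; {A, C} is a candidate key.
Closure of {A, F} is {A, B, C, D, E, F, G, H}, the whole schema; {A, F} is a candidate key.
These are minimal and exhaustive — every other superkey contains one of them.

{A, B}, {A, C}, {A, F}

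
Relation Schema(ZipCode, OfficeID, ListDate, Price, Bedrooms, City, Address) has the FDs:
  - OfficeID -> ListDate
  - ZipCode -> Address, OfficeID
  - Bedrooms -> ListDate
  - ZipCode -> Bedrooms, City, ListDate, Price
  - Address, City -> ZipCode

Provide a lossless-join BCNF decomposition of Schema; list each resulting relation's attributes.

{Address, Bedrooms, City, OfficeID, Price, ZipCode}; {ListDate, OfficeID}

Candidate keys of the original relation: {Address, City}, {ZipCode}.
{Address, Bedrooms, City, ListDate, OfficeID, Price, ZipCode}: {OfficeID} determines {ListDate, OfficeID} here but is not a superkey — split on OfficeID -> ListDate, giving {ListDate, OfficeID} and {Address, Bedrooms, City, OfficeID, Price, ZipCode}.
{ListDate, OfficeID} has no BCNF violation.
{Address, Bedrooms, City, OfficeID, Price, ZipCode} has no BCNF violation.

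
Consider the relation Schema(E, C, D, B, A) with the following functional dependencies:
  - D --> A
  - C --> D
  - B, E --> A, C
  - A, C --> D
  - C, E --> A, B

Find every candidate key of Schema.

{B, E}, {C, E}

{E} never appears on the right of any FD, so every key must include it.
{B, E} is a candidate key since {B, E}⁺ = {A, B, C, D, E} covers every attribute.
{C, E} is a candidate key since {C, E}⁺ = {A, B, C, D, E} covers every attribute.
Any other superkey properly contains one of these, so there are no further candidate keys.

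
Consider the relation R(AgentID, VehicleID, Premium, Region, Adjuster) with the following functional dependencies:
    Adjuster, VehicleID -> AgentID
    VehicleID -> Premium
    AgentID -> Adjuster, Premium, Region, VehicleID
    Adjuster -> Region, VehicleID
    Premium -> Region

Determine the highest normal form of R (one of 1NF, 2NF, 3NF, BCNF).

2NF

Candidate keys: {Adjuster}, {AgentID}. Prime attributes: {Adjuster, AgentID}.
For VehicleID -> Premium we have {VehicleID}⁺ = {Premium, Region, VehicleID}; {VehicleID} is not a superkey, so BCNF fails.
Because {Premium} is non-prime and the left side of VehicleID -> Premium is not a superkey, the relation is not in 3NF.
With only single-attribute keys there can be no partial dependency, so 2NF holds.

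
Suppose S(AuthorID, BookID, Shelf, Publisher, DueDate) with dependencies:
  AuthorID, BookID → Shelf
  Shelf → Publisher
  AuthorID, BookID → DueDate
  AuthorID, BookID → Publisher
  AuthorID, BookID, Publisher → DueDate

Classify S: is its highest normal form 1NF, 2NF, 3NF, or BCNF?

2NF

Candidate key: {AuthorID, BookID}. Prime attributes: {AuthorID, BookID}.
Shelf → Publisher: {Shelf}⁺ = {Publisher, Shelf}, which is not all of the attributes, so the left side is not a superkey — BCNF is violated.
Because {Publisher} is non-prime and the left side of Shelf → Publisher is not a superkey, the relation is not in 3NF.
Checking every proper subset of each key, none determines a non-prime attribute — 2NF is satisfied.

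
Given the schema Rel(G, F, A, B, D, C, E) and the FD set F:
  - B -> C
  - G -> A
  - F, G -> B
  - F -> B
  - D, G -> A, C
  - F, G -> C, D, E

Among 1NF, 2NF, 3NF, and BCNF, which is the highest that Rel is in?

1NF

Candidate key: {F, G}. Prime attributes: {F, G}.
For B -> C we have {B}⁺ = {B, C}; {B} is not a superkey, so BCNF fails.
B -> C determines the non-prime attribute {C} from a non-superkey — 3NF is violated.
{F} is a proper subset of the key {F, G}, and {F}⁺ contains the non-prime attributes {B, C} — a partial dependency, so 2NF is violated.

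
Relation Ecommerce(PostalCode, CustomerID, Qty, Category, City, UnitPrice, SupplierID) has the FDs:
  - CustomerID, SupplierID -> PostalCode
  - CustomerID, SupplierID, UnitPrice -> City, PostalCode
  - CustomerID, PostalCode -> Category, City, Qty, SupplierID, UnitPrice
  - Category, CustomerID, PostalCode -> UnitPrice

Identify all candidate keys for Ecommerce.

{CustomerID} never appears on the right of any FD, so every key must include it.
Closure of {CustomerID, PostalCode} is {Category, City, CustomerID, PostalCode, Qty, SupplierID, UnitPrice}, the whole schema; {CustomerID, PostalCode} is a candidate key.
Closure of {CustomerID, SupplierID} is {Category, City, CustomerID, PostalCode, Qty, SupplierID, UnitPrice}, the whole schema; {CustomerID, SupplierID} is a candidate key.
Any other superkey properly contains one of these, so there are no further candidate keys.

{CustomerID, PostalCode}, {CustomerID, SupplierID}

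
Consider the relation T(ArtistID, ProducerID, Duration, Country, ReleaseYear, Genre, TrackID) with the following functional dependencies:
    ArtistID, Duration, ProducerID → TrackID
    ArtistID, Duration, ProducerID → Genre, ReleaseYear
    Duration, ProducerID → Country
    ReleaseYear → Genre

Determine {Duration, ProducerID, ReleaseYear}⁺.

Start with {Duration, ProducerID, ReleaseYear}.
Duration, ProducerID → Country applies; add {Country} → now {Country, Duration, ProducerID, ReleaseYear}.
ReleaseYear → Genre applies; add {Genre} → now {Country, Duration, Genre, ProducerID, ReleaseYear}.
No further FD applies.

{Country, Duration, Genre, ProducerID, ReleaseYear}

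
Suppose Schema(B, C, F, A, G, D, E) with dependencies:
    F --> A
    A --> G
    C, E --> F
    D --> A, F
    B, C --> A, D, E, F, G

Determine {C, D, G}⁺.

Start with {C, D, G}.
D --> A, F applies; add {A, F} → now {A, C, D, F, G}.
No further FD applies.

{A, C, D, F, G}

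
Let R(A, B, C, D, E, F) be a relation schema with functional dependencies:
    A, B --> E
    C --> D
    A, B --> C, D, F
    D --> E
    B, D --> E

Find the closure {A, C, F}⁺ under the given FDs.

{A, C, D, E, F}

Start with {A, C, F}.
C --> D applies; add {D} → now {A, C, D, F}.
D --> E applies; add {E} → now {A, C, D, E, F}.
No further FD applies.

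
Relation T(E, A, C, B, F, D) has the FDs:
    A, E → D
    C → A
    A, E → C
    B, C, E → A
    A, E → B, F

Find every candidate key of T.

Attributes never on any right-hand side: {E} — every candidate key must contain it.
{A, E} is a candidate key since {A, E}⁺ = {A, B, C, D, E, F} covers every attribute.
{C, E} is a candidate key since {C, E}⁺ = {A, B, C, D, E, F} covers every attribute.
These are minimal and exhaustive — every other superkey contains one of them.

{A, E}, {C, E}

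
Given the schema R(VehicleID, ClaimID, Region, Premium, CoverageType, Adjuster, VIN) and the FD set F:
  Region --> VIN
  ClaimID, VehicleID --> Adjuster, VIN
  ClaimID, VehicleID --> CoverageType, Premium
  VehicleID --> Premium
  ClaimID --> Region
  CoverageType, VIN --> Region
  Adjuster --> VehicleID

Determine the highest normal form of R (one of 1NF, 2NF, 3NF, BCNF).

1NF

Candidate keys: {Adjuster, ClaimID}, {ClaimID, VehicleID}. Prime attributes: {Adjuster, ClaimID, VehicleID}.
For Region --> VIN we have {Region}⁺ = {Region, VIN}; {Region} is not a superkey, so BCNF fails.
Because {VIN} is non-prime and the left side of Region --> VIN is not a superkey, the relation is not in 3NF.
The proper key subset {Adjuster} of {Adjuster, ClaimID} determines non-prime {Premium}, so the relation is not even in 2NF.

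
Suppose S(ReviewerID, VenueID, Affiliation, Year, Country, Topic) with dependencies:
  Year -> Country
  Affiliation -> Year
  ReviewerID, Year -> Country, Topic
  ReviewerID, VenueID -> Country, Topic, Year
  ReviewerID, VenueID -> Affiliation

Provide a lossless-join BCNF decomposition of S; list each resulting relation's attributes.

{Affiliation, ReviewerID, Topic}; {Affiliation, ReviewerID, VenueID}; {Affiliation, Year}; {Country, Year}

Candidate key of the original relation: {ReviewerID, VenueID}.
{Affiliation, Country, ReviewerID, Topic, VenueID, Year}: {Year} determines {Country, Year} here but is not a superkey — split on Year -> Country, giving {Country, Year} and {Affiliation, ReviewerID, Topic, VenueID, Year}.
{Country, Year}: every determinant is a superkey — BCNF.
{Affiliation, ReviewerID, Topic, VenueID, Year}: {Affiliation} determines {Affiliation, Year} here but is not a superkey — split on Affiliation -> Year, giving {Affiliation, Year} and {Affiliation, ReviewerID, Topic, VenueID}.
{Affiliation, Year}: every determinant is a superkey — BCNF.
{Affiliation, ReviewerID, Topic, VenueID}: {Affiliation, ReviewerID} determines {Affiliation, ReviewerID, Topic} here but is not a superkey — split on Affiliation, ReviewerID -> Topic, giving {Affiliation, ReviewerID, Topic} and {Affiliation, ReviewerID, VenueID}.
{Affiliation, ReviewerID, Topic}: every determinant is a superkey — BCNF.
{Affiliation, ReviewerID, VenueID}: every determinant is a superkey — BCNF.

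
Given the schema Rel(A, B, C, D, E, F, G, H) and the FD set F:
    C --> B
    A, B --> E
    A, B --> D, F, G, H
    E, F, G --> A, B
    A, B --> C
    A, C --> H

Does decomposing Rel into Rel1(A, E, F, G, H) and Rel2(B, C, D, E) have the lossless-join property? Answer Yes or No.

Rel1 ∩ Rel2 = {E}; its closure under F is {E}.
Neither Rel1 nor Rel2 is contained in that closure, so the decomposition is lossy.

No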